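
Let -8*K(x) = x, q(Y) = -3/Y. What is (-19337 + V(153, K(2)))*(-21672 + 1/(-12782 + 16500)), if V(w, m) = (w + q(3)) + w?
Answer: 58981994340/143 ≈ 4.1246e+8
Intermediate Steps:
K(x) = -x/8
V(w, m) = -1 + 2*w (V(w, m) = (w - 3/3) + w = (w - 3*1/3) + w = (w - 1) + w = (-1 + w) + w = -1 + 2*w)
(-19337 + V(153, K(2)))*(-21672 + 1/(-12782 + 16500)) = (-19337 + (-1 + 2*153))*(-21672 + 1/(-12782 + 16500)) = (-19337 + (-1 + 306))*(-21672 + 1/3718) = (-19337 + 305)*(-21672 + 1/3718) = -19032*(-80576495/3718) = 58981994340/143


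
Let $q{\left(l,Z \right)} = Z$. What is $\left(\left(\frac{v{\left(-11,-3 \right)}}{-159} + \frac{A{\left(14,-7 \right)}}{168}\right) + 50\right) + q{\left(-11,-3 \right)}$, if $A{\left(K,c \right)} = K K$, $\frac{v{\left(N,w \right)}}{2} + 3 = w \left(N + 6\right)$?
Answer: $\frac{15269}{318} \approx 48.016$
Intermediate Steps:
$v{\left(N,w \right)} = -6 + 2 w \left(6 + N\right)$ ($v{\left(N,w \right)} = -6 + 2 w \left(N + 6\right) = -6 + 2 w \left(6 + N\right)$)
$A{\left(K,c \right)} = K^{2}$
$\left(\left(\frac{v{\left(-11,-3 \right)}}{-159} + \frac{A{\left(14,-7 \right)}}{168}\right) + 50\right) + q{\left(-11,-3 \right)} = \left(\left(\frac{-6 + 12 \left(-3\right) + 2 \left(-11\right) \left(-3\right)}{-159} + \frac{14^{2}}{168}\right) + 50\right) - 3 = \left(\left(\left(-6 - 36 + 66\right) \left(- \frac{1}{159}\right) + 196 \cdot \frac{1}{168}\right) + 50\right) - 3 = \left(\left(24 \left(- \frac{1}{159}\right) + \frac{7}{6}\right) + 50\right) - 3 = \left(\left(- \frac{8}{53} + \frac{7}{6}\right) + 50\right) - 3 = \left(\frac{323}{318} + 50\right) - 3 = \frac{16223}{318} - 3 = \frac{15269}{318}$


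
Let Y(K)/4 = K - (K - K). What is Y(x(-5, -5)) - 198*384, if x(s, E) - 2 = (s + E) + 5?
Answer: -76044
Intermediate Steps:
x(s, E) = 7 + E + s (x(s, E) = 2 + ((s + E) + 5) = 2 + ((E + s) + 5) = 2 + (5 + E + s) = 7 + E + s)
Y(K) = 4*K (Y(K) = 4*(K - (K - K)) = 4*(K - 1*0) = 4*(K + 0) = 4*K)
Y(x(-5, -5)) - 198*384 = 4*(7 - 5 - 5) - 198*384 = 4*(-3) - 76032 = -12 - 76032 = -76044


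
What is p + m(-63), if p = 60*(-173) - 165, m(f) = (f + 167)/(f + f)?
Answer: -664387/63 ≈ -10546.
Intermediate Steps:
m(f) = (167 + f)/(2*f) (m(f) = (167 + f)/((2*f)) = (167 + f)*(1/(2*f)) = (167 + f)/(2*f))
p = -10545 (p = -10380 - 165 = -10545)
p + m(-63) = -10545 + (1/2)*(167 - 63)/(-63) = -10545 + (1/2)*(-1/63)*104 = -10545 - 52/63 = -664387/63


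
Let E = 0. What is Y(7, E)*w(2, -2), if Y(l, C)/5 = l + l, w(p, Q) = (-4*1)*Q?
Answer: 560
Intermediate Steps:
w(p, Q) = -4*Q
Y(l, C) = 10*l (Y(l, C) = 5*(l + l) = 5*(2*l) = 10*l)
Y(7, E)*w(2, -2) = (10*7)*(-4*(-2)) = 70*8 = 560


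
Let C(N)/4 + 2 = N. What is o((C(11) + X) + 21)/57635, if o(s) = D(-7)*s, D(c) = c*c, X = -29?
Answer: 1372/57635 ≈ 0.023805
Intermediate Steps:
D(c) = c**2
C(N) = -8 + 4*N
o(s) = 49*s (o(s) = (-7)**2*s = 49*s)
o((C(11) + X) + 21)/57635 = (49*(((-8 + 4*11) - 29) + 21))/57635 = (49*(((-8 + 44) - 29) + 21))*(1/57635) = (49*((36 - 29) + 21))*(1/57635) = (49*(7 + 21))*(1/57635) = (49*28)*(1/57635) = 1372*(1/57635) = 1372/57635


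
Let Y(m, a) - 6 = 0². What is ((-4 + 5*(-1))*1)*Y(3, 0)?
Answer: -54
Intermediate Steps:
Y(m, a) = 6 (Y(m, a) = 6 + 0² = 6 + 0 = 6)
((-4 + 5*(-1))*1)*Y(3, 0) = ((-4 + 5*(-1))*1)*6 = ((-4 - 5)*1)*6 = -9*1*6 = -9*6 = -54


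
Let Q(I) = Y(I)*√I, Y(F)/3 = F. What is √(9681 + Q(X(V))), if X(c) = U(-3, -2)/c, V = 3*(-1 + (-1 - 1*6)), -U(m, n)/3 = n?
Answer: √(154896 - 6*I)/4 ≈ 98.392 - 0.0019056*I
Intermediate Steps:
Y(F) = 3*F
U(m, n) = -3*n
V = -24 (V = 3*(-1 + (-1 - 6)) = 3*(-1 - 7) = 3*(-8) = -24)
X(c) = 6/c (X(c) = (-3*(-2))/c = 6/c)
Q(I) = 3*I^(3/2) (Q(I) = (3*I)*√I = 3*I^(3/2))
√(9681 + Q(X(V))) = √(9681 + 3*(6/(-24))^(3/2)) = √(9681 + 3*(6*(-1/24))^(3/2)) = √(9681 + 3*(-¼)^(3/2)) = √(9681 + 3*(-I/8)) = √(9681 - 3*I/8)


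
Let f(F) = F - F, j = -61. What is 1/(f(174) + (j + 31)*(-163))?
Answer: 1/4890 ≈ 0.00020450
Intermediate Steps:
f(F) = 0
1/(f(174) + (j + 31)*(-163)) = 1/(0 + (-61 + 31)*(-163)) = 1/(0 - 30*(-163)) = 1/(0 + 4890) = 1/4890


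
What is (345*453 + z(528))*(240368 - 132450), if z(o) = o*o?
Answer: 46951776342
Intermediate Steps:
z(o) = o²
(345*453 + z(528))*(240368 - 132450) = (345*453 + 528²)*(240368 - 132450) = (156285 + 278784)*107918 = 435069*107918 = 46951776342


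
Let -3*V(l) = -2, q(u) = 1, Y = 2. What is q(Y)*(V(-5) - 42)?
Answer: -124/3 ≈ -41.333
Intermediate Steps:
V(l) = ⅔ (V(l) = -⅓*(-2) = ⅔)
q(Y)*(V(-5) - 42) = 1*(⅔ - 42) = 1*(-124/3) = -124/3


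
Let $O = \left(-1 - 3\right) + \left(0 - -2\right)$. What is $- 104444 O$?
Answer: $208888$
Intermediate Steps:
$O = -2$ ($O = -4 + \left(0 + 2\right) = -4 + 2 = -2$)
$- 104444 O = \left(-104444\right) \left(-2\right) = 208888$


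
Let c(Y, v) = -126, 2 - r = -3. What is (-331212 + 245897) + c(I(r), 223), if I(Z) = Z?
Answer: -85441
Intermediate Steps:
r = 5 (r = 2 - 1*(-3) = 2 + 3 = 5)
(-331212 + 245897) + c(I(r), 223) = (-331212 + 245897) - 126 = -85315 - 126 = -85441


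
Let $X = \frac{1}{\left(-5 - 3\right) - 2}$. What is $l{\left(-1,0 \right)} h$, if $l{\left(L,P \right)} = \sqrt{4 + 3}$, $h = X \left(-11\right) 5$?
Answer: $\frac{11 \sqrt{7}}{2} \approx 14.552$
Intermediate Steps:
$X = - \frac{1}{10}$ ($X = \frac{1}{-8 - 2} = \frac{1}{-10} = - \frac{1}{10} \approx -0.1$)
$h = \frac{11}{2}$ ($h = \left(- \frac{1}{10}\right) \left(-11\right) 5 = \frac{11}{10} \cdot 5 = \frac{11}{2} \approx 5.5$)
$l{\left(L,P \right)} = \sqrt{7}$
$l{\left(-1,0 \right)} h = \sqrt{7} \cdot \frac{11}{2} = \frac{11 \sqrt{7}}{2}$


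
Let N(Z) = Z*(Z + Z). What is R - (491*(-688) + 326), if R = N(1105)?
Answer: 2779532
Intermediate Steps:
N(Z) = 2*Z**2 (N(Z) = Z*(2*Z) = 2*Z**2)
R = 2442050 (R = 2*1105**2 = 2*1221025 = 2442050)
R - (491*(-688) + 326) = 2442050 - (491*(-688) + 326) = 2442050 - (-337808 + 326) = 2442050 - 1*(-337482) = 2442050 + 337482 = 2779532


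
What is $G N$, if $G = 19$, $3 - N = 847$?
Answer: $-16036$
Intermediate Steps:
$N = -844$ ($N = 3 - 847 = -844$)
$G N = 19 \left(-844\right) = -16036$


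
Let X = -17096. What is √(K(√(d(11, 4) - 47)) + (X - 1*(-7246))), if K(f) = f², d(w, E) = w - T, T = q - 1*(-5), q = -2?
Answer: I*√9889 ≈ 99.443*I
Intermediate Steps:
T = 3 (T = -2 - 1*(-5) = -2 + 5 = 3)
d(w, E) = -3 + w (d(w, E) = w - 1*3 = w - 3 = -3 + w)
√(K(√(d(11, 4) - 47)) + (X - 1*(-7246))) = √((√((-3 + 11) - 47))² + (-17096 - 1*(-7246))) = √((√(8 - 47))² + (-17096 + 7246)) = √((√(-39))² - 9850) = √((I*√39)² - 9850) = √(-39 - 9850) = √(-9889) = I*√9889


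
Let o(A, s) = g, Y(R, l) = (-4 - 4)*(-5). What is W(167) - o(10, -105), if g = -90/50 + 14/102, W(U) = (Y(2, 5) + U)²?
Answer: 10926919/255 ≈ 42851.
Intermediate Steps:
Y(R, l) = 40 (Y(R, l) = -8*(-5) = 40)
W(U) = (40 + U)²
g = -424/255 (g = -90*1/50 + 14*(1/102) = -9/5 + 7/51 = -424/255 ≈ -1.6627)
o(A, s) = -424/255
W(167) - o(10, -105) = (40 + 167)² - 1*(-424/255) = 207² + 424/255 = 42849 + 424/255 = 10926919/255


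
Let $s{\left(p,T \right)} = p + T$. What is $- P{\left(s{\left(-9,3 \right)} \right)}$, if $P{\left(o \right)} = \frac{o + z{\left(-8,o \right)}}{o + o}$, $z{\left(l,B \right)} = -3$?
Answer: $- \frac{3}{4} \approx -0.75$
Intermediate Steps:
$s{\left(p,T \right)} = T + p$
$P{\left(o \right)} = \frac{-3 + o}{2 o}$ ($P{\left(o \right)} = \frac{o - 3}{o + o} = \frac{-3 + o}{2 o}$)
$- P{\left(s{\left(-9,3 \right)} \right)} = - \frac{-3 + \left(3 - 9\right)}{2 \left(3 - 9\right)} = - \frac{-3 - 6}{2 \left(-6\right)} = - \frac{\left(-1\right) \left(-9\right)}{2 \cdot 6} = \left(-1\right) \frac{3}{4} = - \frac{3}{4}$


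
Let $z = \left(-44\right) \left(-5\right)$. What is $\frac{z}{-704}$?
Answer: $- \frac{5}{16} \approx -0.3125$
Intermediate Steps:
$z = 220$
$\frac{z}{-704} = \frac{220}{-704} = 220 \left(- \frac{1}{704}\right) = - \frac{5}{16}$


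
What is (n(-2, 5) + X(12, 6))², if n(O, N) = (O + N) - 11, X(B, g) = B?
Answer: 16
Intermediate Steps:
n(O, N) = -11 + N + O (n(O, N) = (N + O) - 11 = -11 + N + O)
(n(-2, 5) + X(12, 6))² = ((-11 + 5 - 2) + 12)² = (-8 + 12)² = 4² = 16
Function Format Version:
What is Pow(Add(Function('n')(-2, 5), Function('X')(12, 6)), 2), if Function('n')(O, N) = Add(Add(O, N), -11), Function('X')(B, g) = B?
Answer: 16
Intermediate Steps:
Function('n')(O, N) = Add(-11, N, O) (Function('n')(O, N) = Add(Add(N, O), -11) = Add(-11, N, O))
Pow(Add(Function('n')(-2, 5), Function('X')(12, 6)), 2) = Pow(Add(Add(-11, 5, -2), 12), 2) = Pow(Add(-8, 12), 2) = Pow(4, 2) = 16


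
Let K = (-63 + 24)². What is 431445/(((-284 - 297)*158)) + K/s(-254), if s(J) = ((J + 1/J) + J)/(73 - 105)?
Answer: 17130149053/188015418 ≈ 91.110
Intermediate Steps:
s(J) = -J/16 - 1/(32*J) (s(J) = (1/J + 2*J)/(-32) = (1/J + 2*J)*(-1/32) = -J/16 - 1/(32*J))
K = 1521 (K = (-39)² = 1521)
431445/(((-284 - 297)*158)) + K/s(-254) = 431445/(((-284 - 297)*158)) + 1521/(-1/16*(-254) - 1/32/(-254)) = 431445/((-581*158)) + 1521/(127/8 - 1/32*(-1/254)) = 431445/(-91798) + 1521/(127/8 + 1/8128) = 431445*(-1/91798) + 1521/(129033/8128) = -61635/13114 + 1521*(8128/129033) = -61635/13114 + 1373632/14337 = 17130149053/188015418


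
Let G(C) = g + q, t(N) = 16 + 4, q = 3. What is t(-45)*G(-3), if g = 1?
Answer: 80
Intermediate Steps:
t(N) = 20
G(C) = 4 (G(C) = 1 + 3 = 4)
t(-45)*G(-3) = 20*4 = 80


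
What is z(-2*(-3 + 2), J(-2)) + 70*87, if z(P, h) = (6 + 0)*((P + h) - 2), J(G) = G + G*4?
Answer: 6030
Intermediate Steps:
J(G) = 5*G (J(G) = G + 4*G = 5*G)
z(P, h) = -12 + 6*P + 6*h (z(P, h) = 6*(-2 + P + h) = -12 + 6*P + 6*h)
z(-2*(-3 + 2), J(-2)) + 70*87 = (-12 + 6*(-2*(-3 + 2)) + 6*(5*(-2))) + 70*87 = (-12 + 6*(-2*(-1)) + 6*(-10)) + 6090 = (-12 + 6*2 - 60) + 6090 = (-12 + 12 - 60) + 6090 = -60 + 6090 = 6030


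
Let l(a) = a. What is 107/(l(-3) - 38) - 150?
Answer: -6257/41 ≈ -152.61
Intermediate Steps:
107/(l(-3) - 38) - 150 = 107/(-3 - 38) - 150 = 107/(-41) - 150 = -1/41*107 - 150 = -107/41 - 150 = -6257/41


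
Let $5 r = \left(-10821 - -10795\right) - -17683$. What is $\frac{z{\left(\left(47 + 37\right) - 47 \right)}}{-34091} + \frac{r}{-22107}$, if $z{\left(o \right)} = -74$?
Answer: $- \frac{593765197}{3768248685} \approx -0.15757$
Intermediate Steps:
$r = \frac{17657}{5}$ ($r = \frac{\left(-10821 - -10795\right) - -17683}{5} = \frac{\left(-10821 + 10795\right) + 17683}{5} = \frac{-26 + 17683}{5} = \frac{1}{5} \cdot 17657 = \frac{17657}{5} \approx 3531.4$)
$\frac{z{\left(\left(47 + 37\right) - 47 \right)}}{-34091} + \frac{r}{-22107} = - \frac{74}{-34091} + \frac{17657}{5 \left(-22107\right)} = \left(-74\right) \left(- \frac{1}{34091}\right) + \frac{17657}{5} \left(- \frac{1}{22107}\right) = \frac{74}{34091} - \frac{17657}{110535} = - \frac{593765197}{3768248685}$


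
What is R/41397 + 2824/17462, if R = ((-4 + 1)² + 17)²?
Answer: 64354720/361437207 ≈ 0.17805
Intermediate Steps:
R = 676 (R = ((-3)² + 17)² = (9 + 17)² = 26² = 676)
R/41397 + 2824/17462 = 676/41397 + 2824/17462 = 676*(1/41397) + 2824*(1/17462) = 676/41397 + 1412/8731 = 64354720/361437207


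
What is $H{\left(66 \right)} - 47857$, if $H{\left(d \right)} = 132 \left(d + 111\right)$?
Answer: $-24493$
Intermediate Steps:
$H{\left(d \right)} = 14652 + 132 d$ ($H{\left(d \right)} = 132 \left(111 + d\right) = 14652 + 132 d$)
$H{\left(66 \right)} - 47857 = \left(14652 + 132 \cdot 66\right) - 47857 = \left(14652 + 8712\right) - 47857 = 23364 - 47857 = -24493$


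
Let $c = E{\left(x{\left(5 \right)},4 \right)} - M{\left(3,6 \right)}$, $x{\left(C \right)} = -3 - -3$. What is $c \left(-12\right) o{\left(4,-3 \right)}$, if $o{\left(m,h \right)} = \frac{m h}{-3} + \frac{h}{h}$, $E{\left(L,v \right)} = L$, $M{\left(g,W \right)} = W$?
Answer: $360$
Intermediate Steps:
$x{\left(C \right)} = 0$ ($x{\left(C \right)} = -3 + 3 = 0$)
$o{\left(m,h \right)} = 1 - \frac{h m}{3}$ ($o{\left(m,h \right)} = h m \left(- \frac{1}{3}\right) + 1 = - \frac{h m}{3} + 1 = 1 - \frac{h m}{3}$)
$c = -6$ ($c = 0 - 6 = -6$)
$c \left(-12\right) o{\left(4,-3 \right)} = \left(-6\right) \left(-12\right) \left(1 - \left(-1\right) 4\right) = 72 \left(1 + 4\right) = 72 \cdot 5 = 360$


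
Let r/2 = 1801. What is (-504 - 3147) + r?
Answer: -49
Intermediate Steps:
r = 3602 (r = 2*1801 = 3602)
(-504 - 3147) + r = (-504 - 3147) + 3602 = -3651 + 3602 = -49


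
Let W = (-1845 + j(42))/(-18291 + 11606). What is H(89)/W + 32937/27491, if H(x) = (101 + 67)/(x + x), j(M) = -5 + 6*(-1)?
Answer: 5219490387/1135268336 ≈ 4.5976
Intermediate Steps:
j(M) = -11 (j(M) = -5 - 6 = -11)
H(x) = 84/x (H(x) = 168/((2*x)) = 168*(1/(2*x)) = 84/x)
W = 1856/6685 (W = (-1845 - 11)/(-18291 + 11606) = -1856/(-6685) = -1856*(-1/6685) = 1856/6685 ≈ 0.27764)
H(89)/W + 32937/27491 = (84/89)/(1856/6685) + 32937/27491 = (84*(1/89))*(6685/1856) + 32937*(1/27491) = (84/89)*(6685/1856) + 32937/27491 = 140385/41296 + 32937/27491 = 5219490387/1135268336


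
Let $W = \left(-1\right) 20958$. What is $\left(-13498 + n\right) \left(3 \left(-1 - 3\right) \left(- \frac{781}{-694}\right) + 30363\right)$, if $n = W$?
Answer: $- \frac{362865611400}{347} \approx -1.0457 \cdot 10^{9}$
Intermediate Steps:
$W = -20958$
$n = -20958$
$\left(-13498 + n\right) \left(3 \left(-1 - 3\right) \left(- \frac{781}{-694}\right) + 30363\right) = \left(-13498 - 20958\right) \left(3 \left(-1 - 3\right) \left(- \frac{781}{-694}\right) + 30363\right) = - 34456 \left(3 \left(-4\right) \left(\left(-781\right) \left(- \frac{1}{694}\right)\right) + 30363\right) = - 34456 \left(\left(-12\right) \frac{781}{694} + 30363\right) = - 34456 \left(- \frac{4686}{347} + 30363\right) = \left(-34456\right) \frac{10531275}{347} = - \frac{362865611400}{347}$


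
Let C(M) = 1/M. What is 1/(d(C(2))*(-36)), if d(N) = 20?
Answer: -1/720 ≈ -0.0013889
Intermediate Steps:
1/(d(C(2))*(-36)) = 1/(20*(-36)) = 1/(-720) = -1/720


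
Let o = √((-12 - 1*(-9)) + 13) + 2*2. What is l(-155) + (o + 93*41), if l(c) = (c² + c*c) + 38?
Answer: 51905 + √10 ≈ 51908.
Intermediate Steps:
l(c) = 38 + 2*c² (l(c) = (c² + c²) + 38 = 2*c² + 38 = 38 + 2*c²)
o = 4 + √10 (o = √((-12 + 9) + 13) + 4 = √(-3 + 13) + 4 = √10 + 4 = 4 + √10 ≈ 7.1623)
l(-155) + (o + 93*41) = (38 + 2*(-155)²) + ((4 + √10) + 93*41) = (38 + 2*24025) + ((4 + √10) + 3813) = (38 + 48050) + (3817 + √10) = 48088 + (3817 + √10) = 51905 + √10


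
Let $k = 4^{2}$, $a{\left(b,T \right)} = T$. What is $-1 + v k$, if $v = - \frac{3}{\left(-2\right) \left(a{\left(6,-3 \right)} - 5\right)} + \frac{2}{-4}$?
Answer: $-12$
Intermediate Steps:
$k = 16$
$v = - \frac{11}{16}$ ($v = - \frac{3}{\left(-2\right) \left(-3 - 5\right)} + \frac{2}{-4} = - \frac{3}{\left(-2\right) \left(-8\right)} + 2 \left(- \frac{1}{4}\right) = - \frac{3}{16} - \frac{1}{2} = - \frac{11}{16} \approx -0.6875$)
$-1 + v k = -1 - 11 = -12$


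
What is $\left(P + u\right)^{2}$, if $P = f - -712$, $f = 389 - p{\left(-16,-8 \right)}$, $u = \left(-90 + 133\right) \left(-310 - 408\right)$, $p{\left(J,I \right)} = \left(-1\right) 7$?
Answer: $886014756$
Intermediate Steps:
$p{\left(J,I \right)} = -7$
$u = -30874$ ($u = 43 \left(-718\right) = -30874$)
$f = 396$ ($f = 389 - -7 = 389 + 7 = 396$)
$P = 1108$ ($P = 396 - -712 = 396 + 712 = 1108$)
$\left(P + u\right)^{2} = \left(1108 - 30874\right)^{2} = \left(-29766\right)^{2} = 886014756$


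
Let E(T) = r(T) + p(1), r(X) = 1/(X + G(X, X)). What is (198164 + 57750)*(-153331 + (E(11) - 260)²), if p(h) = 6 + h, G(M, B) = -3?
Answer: -731997851835/32 ≈ -2.2875e+10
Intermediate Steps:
r(X) = 1/(-3 + X) (r(X) = 1/(X - 3) = 1/(-3 + X))
E(T) = 7 + 1/(-3 + T) (E(T) = 1/(-3 + T) + (6 + 1) = 1/(-3 + T) + 7 = 7 + 1/(-3 + T))
(198164 + 57750)*(-153331 + (E(11) - 260)²) = (198164 + 57750)*(-153331 + ((-20 + 7*11)/(-3 + 11) - 260)²) = 255914*(-153331 + ((-20 + 77)/8 - 260)²) = 255914*(-153331 + ((⅛)*57 - 260)²) = 255914*(-153331 + (57/8 - 260)²) = 255914*(-153331 + (-2023/8)²) = 255914*(-153331 + 4092529/64) = 255914*(-5720655/64) = -731997851835/32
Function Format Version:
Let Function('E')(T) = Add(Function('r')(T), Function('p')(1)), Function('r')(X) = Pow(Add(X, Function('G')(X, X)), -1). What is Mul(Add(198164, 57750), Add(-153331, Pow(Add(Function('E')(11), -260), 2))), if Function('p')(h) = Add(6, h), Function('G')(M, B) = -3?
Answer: Rational(-731997851835, 32) ≈ -2.2875e+10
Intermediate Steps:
Function('r')(X) = Pow(Add(-3, X), -1) (Function('r')(X) = Pow(Add(X, -3), -1) = Pow(Add(-3, X), -1))
Function('E')(T) = Add(7, Pow(Add(-3, T), -1)) (Function('E')(T) = Add(Pow(Add(-3, T), -1), Add(6, 1)) = Add(Pow(Add(-3, T), -1), 7) = Add(7, Pow(Add(-3, T), -1)))
Mul(Add(198164, 57750), Add(-153331, Pow(Add(Function('E')(11), -260), 2))) = Mul(Add(198164, 57750), Add(-153331, Pow(Add(Mul(Pow(Add(-3, 11), -1), Add(-20, Mul(7, 11))), -260), 2))) = Mul(255914, Add(-153331, Pow(Add(Mul(Pow(8, -1), Add(-20, 77)), -260), 2))) = Mul(255914, Add(-153331, Pow(Add(Mul(Rational(1, 8), 57), -260), 2))) = Mul(255914, Add(-153331, Pow(Add(Rational(57, 8), -260), 2))) = Mul(255914, Add(-153331, Pow(Rational(-2023, 8), 2))) = Mul(255914, Add(-153331, Rational(4092529, 64))) = Mul(255914, Rational(-5720655, 64)) = Rational(-731997851835, 32)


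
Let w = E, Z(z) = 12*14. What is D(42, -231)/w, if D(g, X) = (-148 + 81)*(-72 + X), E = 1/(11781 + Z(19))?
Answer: 242576649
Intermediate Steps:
Z(z) = 168
E = 1/11949 (E = 1/(11781 + 168) = 1/11949 ≈ 8.3689e-5)
w = 1/11949 ≈ 8.3689e-5
D(g, X) = 4824 - 67*X (D(g, X) = -67*(-72 + X) = 4824 - 67*X)
D(42, -231)/w = (4824 - 67*(-231))/(1/11949) = (4824 + 15477)*11949 = 20301*11949 = 242576649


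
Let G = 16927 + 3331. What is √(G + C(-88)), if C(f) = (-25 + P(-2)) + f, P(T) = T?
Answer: √20143 ≈ 141.93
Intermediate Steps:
G = 20258
C(f) = -27 + f (C(f) = (-25 - 2) + f = -27 + f)
√(G + C(-88)) = √(20258 + (-27 - 88)) = √(20258 - 115) = √20143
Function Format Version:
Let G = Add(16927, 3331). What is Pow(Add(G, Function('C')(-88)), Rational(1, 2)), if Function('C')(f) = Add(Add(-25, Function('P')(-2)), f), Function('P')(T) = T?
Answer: Pow(20143, Rational(1, 2)) ≈ 141.93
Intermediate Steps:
G = 20258
Function('C')(f) = Add(-27, f) (Function('C')(f) = Add(Add(-25, -2), f) = Add(-27, f))
Pow(Add(G, Function('C')(-88)), Rational(1, 2)) = Pow(Add(20258, Add(-27, -88)), Rational(1, 2)) = Pow(Add(20258, -115), Rational(1, 2)) = Pow(20143, Rational(1, 2))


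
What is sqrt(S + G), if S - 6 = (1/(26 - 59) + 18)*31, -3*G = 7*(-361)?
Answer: sqrt(1530474)/33 ≈ 37.489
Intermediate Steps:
G = 2527/3 (G = -7*(-361)/3 = -1/3*(-2527) = 2527/3 ≈ 842.33)
S = 18581/33 (S = 6 + (1/(26 - 59) + 18)*31 = 6 + (1/(-33) + 18)*31 = 6 + (-1/33 + 18)*31 = 6 + (593/33)*31 = 6 + 18383/33 = 18581/33 ≈ 563.06)
sqrt(S + G) = sqrt(18581/33 + 2527/3) = sqrt(46378/33) = sqrt(1530474)/33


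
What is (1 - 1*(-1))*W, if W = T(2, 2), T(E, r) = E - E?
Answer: 0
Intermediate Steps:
T(E, r) = 0
W = 0
(1 - 1*(-1))*W = (1 - 1*(-1))*0 = (1 + 1)*0 = 2*0 = 0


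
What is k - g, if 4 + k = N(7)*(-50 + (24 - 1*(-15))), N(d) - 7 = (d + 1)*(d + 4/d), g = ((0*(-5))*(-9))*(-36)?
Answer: -5231/7 ≈ -747.29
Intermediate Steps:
g = 0 (g = (0*(-9))*(-36) = 0*(-36) = 0)
N(d) = 7 + (1 + d)*(d + 4/d) (N(d) = 7 + (d + 1)*(d + 4/d) = 7 + (1 + d)*(d + 4/d))
k = -5231/7 (k = -4 + (11 + 7 + 7**2 + 4/7)*(-50 + (24 - 1*(-15))) = -4 + (11 + 7 + 49 + 4*(1/7))*(-50 + (24 + 15)) = -4 + (11 + 7 + 49 + 4/7)*(-50 + 39) = -4 + (473/7)*(-11) = -4 - 5203/7 = -5231/7 ≈ -747.29)
k - g = -5231/7 - 1*0 = -5231/7 + 0 = -5231/7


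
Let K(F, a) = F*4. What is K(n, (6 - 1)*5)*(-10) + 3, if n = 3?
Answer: -117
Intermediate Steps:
K(F, a) = 4*F
K(n, (6 - 1)*5)*(-10) + 3 = (4*3)*(-10) + 3 = 12*(-10) + 3 = -120 + 3 = -117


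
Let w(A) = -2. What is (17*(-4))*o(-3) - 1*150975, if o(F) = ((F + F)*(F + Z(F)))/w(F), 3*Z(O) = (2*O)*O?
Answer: -151587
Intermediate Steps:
Z(O) = 2*O²/3 (Z(O) = ((2*O)*O)/3 = (2*O²)/3 = 2*O²/3)
o(F) = -F*(F + 2*F²/3) (o(F) = ((F + F)*(F + 2*F²/3))/(-2) = ((2*F)*(F + 2*F²/3))*(-½) = (2*F*(F + 2*F²/3))*(-½) = -F*(F + 2*F²/3))
(17*(-4))*o(-3) - 1*150975 = (17*(-4))*(-⅓*(-3)²*(3 + 2*(-3))) - 1*150975 = -(-68)*9*(3 - 6)/3 - 150975 = -(-68)*9*(-3)/3 - 150975 = -68*9 - 150975 = -612 - 150975 = -151587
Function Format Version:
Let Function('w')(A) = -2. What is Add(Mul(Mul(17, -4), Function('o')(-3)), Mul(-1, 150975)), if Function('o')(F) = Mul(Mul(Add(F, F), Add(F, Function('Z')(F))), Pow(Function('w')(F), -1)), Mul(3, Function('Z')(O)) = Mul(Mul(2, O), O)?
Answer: -151587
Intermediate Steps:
Function('Z')(O) = Mul(Rational(2, 3), Pow(O, 2)) (Function('Z')(O) = Mul(Rational(1, 3), Mul(Mul(2, O), O)) = Mul(Rational(1, 3), Mul(2, Pow(O, 2))) = Mul(Rational(2, 3), Pow(O, 2)))
Function('o')(F) = Mul(-1, F, Add(F, Mul(Rational(2, 3), Pow(F, 2)))) (Function('o')(F) = Mul(Mul(Add(F, F), Add(F, Mul(Rational(2, 3), Pow(F, 2)))), Pow(-2, -1)) = Mul(Mul(Mul(2, F), Add(F, Mul(Rational(2, 3), Pow(F, 2)))), Rational(-1, 2)) = Mul(Mul(2, F, Add(F, Mul(Rational(2, 3), Pow(F, 2)))), Rational(-1, 2)) = Mul(-1, F, Add(F, Mul(Rational(2, 3), Pow(F, 2)))))
Add(Mul(Mul(17, -4), Function('o')(-3)), Mul(-1, 150975)) = Add(Mul(Mul(17, -4), Mul(Rational(-1, 3), Pow(-3, 2), Add(3, Mul(2, -3)))), Mul(-1, 150975)) = Add(Mul(-68, Mul(Rational(-1, 3), 9, Add(3, -6))), -150975) = Add(Mul(-68, Mul(Rational(-1, 3), 9, -3)), -150975) = Add(Mul(-68, 9), -150975) = Add(-612, -150975) = -151587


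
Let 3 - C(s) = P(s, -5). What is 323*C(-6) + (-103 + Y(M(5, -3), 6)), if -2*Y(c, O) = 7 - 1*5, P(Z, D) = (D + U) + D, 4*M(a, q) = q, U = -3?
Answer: 5064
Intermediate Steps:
M(a, q) = q/4
P(Z, D) = -3 + 2*D (P(Z, D) = (D - 3) + D = (-3 + D) + D = -3 + 2*D)
Y(c, O) = -1 (Y(c, O) = -(7 - 1*5)/2 = -(7 - 5)/2 = -½*2 = -1)
C(s) = 16 (C(s) = 3 - (-3 + 2*(-5)) = 3 - (-3 - 10) = 3 - 1*(-13) = 3 + 13 = 16)
323*C(-6) + (-103 + Y(M(5, -3), 6)) = 323*16 + (-103 - 1) = 5168 - 104 = 5064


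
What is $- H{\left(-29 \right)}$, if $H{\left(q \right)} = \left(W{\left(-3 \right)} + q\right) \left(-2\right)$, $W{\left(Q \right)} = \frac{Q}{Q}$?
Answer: $-56$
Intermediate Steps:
$W{\left(Q \right)} = 1$
$H{\left(q \right)} = -2 - 2 q$ ($H{\left(q \right)} = \left(1 + q\right) \left(-2\right) = -2 - 2 q$)
$- H{\left(-29 \right)} = - (-2 - -58) = - (-2 + 58) = \left(-1\right) 56 = -56$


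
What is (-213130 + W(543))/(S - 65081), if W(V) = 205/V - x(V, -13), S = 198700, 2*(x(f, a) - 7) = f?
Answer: -231761221/145110234 ≈ -1.5971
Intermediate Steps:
x(f, a) = 7 + f/2
W(V) = -7 + 205/V - V/2 (W(V) = 205/V - (7 + V/2) = 205/V + (-7 - V/2) = -7 + 205/V - V/2)
(-213130 + W(543))/(S - 65081) = (-213130 + (-7 + 205/543 - ½*543))/(198700 - 65081) = (-213130 + (-7 + 205*(1/543) - 543/2))/133619 = (-213130 + (-7 + 205/543 - 543/2))*(1/133619) = (-213130 - 302041/1086)*(1/133619) = -231761221/1086*1/133619 = -231761221/145110234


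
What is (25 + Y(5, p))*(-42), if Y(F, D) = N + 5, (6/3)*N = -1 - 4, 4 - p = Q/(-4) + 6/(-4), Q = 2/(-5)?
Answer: -1155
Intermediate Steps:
Q = -⅖ (Q = 2*(-⅕) = -⅖ ≈ -0.40000)
p = 27/5 (p = 4 - (-⅖/(-4) + 6/(-4)) = 4 - (-⅖*(-¼) + 6*(-¼)) = 4 - (⅒ - 3/2) = 4 - 1*(-7/5) = 4 + 7/5 = 27/5 ≈ 5.4000)
N = -5/2 (N = (-1 - 4)/2 = (½)*(-5) = -5/2 ≈ -2.5000)
Y(F, D) = 5/2 (Y(F, D) = -5/2 + 5 = 5/2)
(25 + Y(5, p))*(-42) = (25 + 5/2)*(-42) = (55/2)*(-42) = -1155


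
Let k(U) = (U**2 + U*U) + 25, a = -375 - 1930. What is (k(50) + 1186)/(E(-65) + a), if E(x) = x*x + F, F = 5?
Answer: 6211/1925 ≈ 3.2265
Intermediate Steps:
E(x) = 5 + x**2 (E(x) = x*x + 5 = x**2 + 5 = 5 + x**2)
a = -2305
k(U) = 25 + 2*U**2 (k(U) = (U**2 + U**2) + 25 = 2*U**2 + 25 = 25 + 2*U**2)
(k(50) + 1186)/(E(-65) + a) = ((25 + 2*50**2) + 1186)/((5 + (-65)**2) - 2305) = ((25 + 2*2500) + 1186)/((5 + 4225) - 2305) = ((25 + 5000) + 1186)/(4230 - 2305) = (5025 + 1186)/1925 = 6211*(1/1925) = 6211/1925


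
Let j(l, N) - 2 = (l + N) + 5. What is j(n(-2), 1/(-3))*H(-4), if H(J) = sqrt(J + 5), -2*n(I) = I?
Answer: 23/3 ≈ 7.6667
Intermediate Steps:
n(I) = -I/2
j(l, N) = 7 + N + l (j(l, N) = 2 + ((l + N) + 5) = 2 + ((N + l) + 5) = 2 + (5 + N + l) = 7 + N + l)
H(J) = sqrt(5 + J)
j(n(-2), 1/(-3))*H(-4) = (7 + 1/(-3) - 1/2*(-2))*sqrt(5 - 4) = (7 - 1/3 + 1)*sqrt(1) = (23/3)*1 = 23/3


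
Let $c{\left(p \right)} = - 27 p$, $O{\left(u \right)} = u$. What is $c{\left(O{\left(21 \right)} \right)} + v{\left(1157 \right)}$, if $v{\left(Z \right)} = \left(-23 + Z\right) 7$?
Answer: $7371$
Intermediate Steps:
$v{\left(Z \right)} = -161 + 7 Z$
$c{\left(O{\left(21 \right)} \right)} + v{\left(1157 \right)} = \left(-27\right) 21 + \left(-161 + 7 \cdot 1157\right) = -567 + \left(-161 + 8099\right) = -567 + 7938 = 7371$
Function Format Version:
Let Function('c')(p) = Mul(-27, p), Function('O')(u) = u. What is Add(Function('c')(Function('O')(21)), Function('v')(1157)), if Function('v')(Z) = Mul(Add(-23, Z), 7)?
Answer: 7371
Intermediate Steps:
Function('v')(Z) = Add(-161, Mul(7, Z))
Add(Function('c')(Function('O')(21)), Function('v')(1157)) = Add(Mul(-27, 21), Add(-161, Mul(7, 1157))) = Add(-567, Add(-161, 8099)) = Add(-567, 7938) = 7371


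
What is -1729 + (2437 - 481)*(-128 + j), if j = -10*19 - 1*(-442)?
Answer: 240815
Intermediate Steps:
j = 252 (j = -190 + 442 = 252)
-1729 + (2437 - 481)*(-128 + j) = -1729 + (2437 - 481)*(-128 + 252) = -1729 + 1956*124 = -1729 + 242544 = 240815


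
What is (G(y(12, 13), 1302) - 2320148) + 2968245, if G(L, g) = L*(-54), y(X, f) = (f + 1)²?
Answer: 637513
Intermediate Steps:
y(X, f) = (1 + f)²
G(L, g) = -54*L
(G(y(12, 13), 1302) - 2320148) + 2968245 = (-54*(1 + 13)² - 2320148) + 2968245 = (-54*14² - 2320148) + 2968245 = (-54*196 - 2320148) + 2968245 = (-10584 - 2320148) + 2968245 = -2330732 + 2968245 = 637513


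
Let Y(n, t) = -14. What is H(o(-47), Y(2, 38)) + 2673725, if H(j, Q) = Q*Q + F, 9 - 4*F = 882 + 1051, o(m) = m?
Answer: 2673440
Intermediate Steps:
F = -481 (F = 9/4 - (882 + 1051)/4 = 9/4 - ¼*1933 = 9/4 - 1933/4 = -481)
H(j, Q) = -481 + Q² (H(j, Q) = Q*Q - 481 = Q² - 481 = -481 + Q²)
H(o(-47), Y(2, 38)) + 2673725 = (-481 + (-14)²) + 2673725 = (-481 + 196) + 2673725 = -285 + 2673725 = 2673440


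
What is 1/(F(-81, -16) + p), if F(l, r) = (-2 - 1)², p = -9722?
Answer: -1/9713 ≈ -0.00010295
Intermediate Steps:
F(l, r) = 9 (F(l, r) = (-3)² = 9)
1/(F(-81, -16) + p) = 1/(9 - 9722) = 1/(-9713) = -1/9713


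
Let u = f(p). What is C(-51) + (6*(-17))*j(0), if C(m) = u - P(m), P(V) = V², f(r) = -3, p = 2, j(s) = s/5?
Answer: -2604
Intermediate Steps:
j(s) = s/5 (j(s) = s*(⅕) = s/5)
u = -3
C(m) = -3 - m²
C(-51) + (6*(-17))*j(0) = (-3 - 1*(-51)²) + (6*(-17))*((⅕)*0) = (-3 - 1*2601) - 102*0 = (-3 - 2601) + 0 = -2604 + 0 = -2604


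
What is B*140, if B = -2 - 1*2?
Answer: -560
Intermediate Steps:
B = -4 (B = -2 - 2 = -4)
B*140 = -4*140 = -560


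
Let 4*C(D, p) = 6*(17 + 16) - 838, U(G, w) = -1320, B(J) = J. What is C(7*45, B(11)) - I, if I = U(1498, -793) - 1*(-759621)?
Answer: -758461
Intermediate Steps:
C(D, p) = -160 (C(D, p) = (6*(17 + 16) - 838)/4 = (6*33 - 838)/4 = (198 - 838)/4 = (¼)*(-640) = -160)
I = 758301 (I = -1320 - 1*(-759621) = -1320 + 759621 = 758301)
C(7*45, B(11)) - I = -160 - 1*758301 = -160 - 758301 = -758461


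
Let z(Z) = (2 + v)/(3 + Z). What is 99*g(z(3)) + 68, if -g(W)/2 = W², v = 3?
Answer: -139/2 ≈ -69.500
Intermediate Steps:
z(Z) = 5/(3 + Z) (z(Z) = (2 + 3)/(3 + Z) = 5/(3 + Z))
g(W) = -2*W²
99*g(z(3)) + 68 = 99*(-2*25/(3 + 3)²) + 68 = 99*(-2*(5/6)²) + 68 = 99*(-2*(5*(⅙))²) + 68 = 99*(-2*(⅚)²) + 68 = 99*(-2*25/36) + 68 = 99*(-25/18) + 68 = -275/2 + 68 = -139/2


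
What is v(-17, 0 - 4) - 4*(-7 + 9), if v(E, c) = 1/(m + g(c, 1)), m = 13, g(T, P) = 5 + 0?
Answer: -143/18 ≈ -7.9444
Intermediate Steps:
g(T, P) = 5
v(E, c) = 1/18 (v(E, c) = 1/(13 + 5) = 1/18)
v(-17, 0 - 4) - 4*(-7 + 9) = 1/18 - 4*(-7 + 9) = 1/18 - 4*2 = 1/18 - 1*8 = 1/18 - 8 = -143/18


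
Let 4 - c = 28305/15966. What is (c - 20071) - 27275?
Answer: -83987853/1774 ≈ -47344.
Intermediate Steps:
c = 3951/1774 (c = 4 - 28305/15966 = 4 - 1*3145/1774 = 4 - 3145/1774 = 3951/1774 ≈ 2.2272)
(c - 20071) - 27275 = (3951/1774 - 20071) - 27275 = -35602003/1774 - 27275 = -83987853/1774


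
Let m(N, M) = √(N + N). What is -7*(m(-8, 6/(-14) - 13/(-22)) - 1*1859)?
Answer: 13013 - 28*I ≈ 13013.0 - 28.0*I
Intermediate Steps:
m(N, M) = √2*√N (m(N, M) = √(2*N) = √2*√N)
-7*(m(-8, 6/(-14) - 13/(-22)) - 1*1859) = -7*(√2*√(-8) - 1*1859) = -7*(√2*(2*I*√2) - 1859) = -7*(4*I - 1859) = -7*(-1859 + 4*I) = 13013 - 28*I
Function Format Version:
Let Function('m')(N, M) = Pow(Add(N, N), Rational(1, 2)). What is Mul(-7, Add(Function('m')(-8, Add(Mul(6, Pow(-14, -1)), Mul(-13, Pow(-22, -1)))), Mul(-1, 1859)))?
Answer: Add(13013, Mul(-28, I)) ≈ Add(13013., Mul(-28.000, I))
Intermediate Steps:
Function('m')(N, M) = Mul(Pow(2, Rational(1, 2)), Pow(N, Rational(1, 2))) (Function('m')(N, M) = Pow(Mul(2, N), Rational(1, 2)) = Mul(Pow(2, Rational(1, 2)), Pow(N, Rational(1, 2))))
Mul(-7, Add(Function('m')(-8, Add(Mul(6, Pow(-14, -1)), Mul(-13, Pow(-22, -1)))), Mul(-1, 1859))) = Mul(-7, Add(Mul(Pow(2, Rational(1, 2)), Pow(-8, Rational(1, 2))), Mul(-1, 1859))) = Mul(-7, Add(Mul(Pow(2, Rational(1, 2)), Mul(2, I, Pow(2, Rational(1, 2)))), -1859)) = Mul(-7, Add(Mul(4, I), -1859)) = Mul(-7, Add(-1859, Mul(4, I))) = Add(13013, Mul(-28, I))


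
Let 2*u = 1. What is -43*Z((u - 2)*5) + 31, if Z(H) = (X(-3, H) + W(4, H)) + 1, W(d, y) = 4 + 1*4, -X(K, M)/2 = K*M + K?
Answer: 1321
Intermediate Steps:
u = 1/2 (u = (1/2)*1 = 1/2 ≈ 0.50000)
X(K, M) = -2*K - 2*K*M (X(K, M) = -2*(K*M + K) = -2*(K + K*M) = -2*K - 2*K*M)
W(d, y) = 8 (W(d, y) = 4 + 4 = 8)
Z(H) = 15 + 6*H (Z(H) = (-2*(-3)*(1 + H) + 8) + 1 = ((6 + 6*H) + 8) + 1 = (14 + 6*H) + 1 = 15 + 6*H)
-43*Z((u - 2)*5) + 31 = -43*(15 + 6*((1/2 - 2)*5)) + 31 = -43*(15 + 6*(-3/2*5)) + 31 = -43*(15 + 6*(-15/2)) + 31 = -43*(15 - 45) + 31 = -43*(-30) + 31 = 1290 + 31 = 1321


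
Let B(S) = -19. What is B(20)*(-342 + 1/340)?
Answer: 2209301/340 ≈ 6497.9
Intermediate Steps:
B(20)*(-342 + 1/340) = -19*(-342 + 1/340) = -19*(-116279/340) = 2209301/340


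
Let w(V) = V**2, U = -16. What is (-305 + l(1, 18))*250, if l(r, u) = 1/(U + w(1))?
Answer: -228800/3 ≈ -76267.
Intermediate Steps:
l(r, u) = -1/15 (l(r, u) = 1/(-16 + 1**2) = 1/(-16 + 1) = 1/(-15) = -1/15)
(-305 + l(1, 18))*250 = (-305 - 1/15)*250 = -4576/15*250 = -228800/3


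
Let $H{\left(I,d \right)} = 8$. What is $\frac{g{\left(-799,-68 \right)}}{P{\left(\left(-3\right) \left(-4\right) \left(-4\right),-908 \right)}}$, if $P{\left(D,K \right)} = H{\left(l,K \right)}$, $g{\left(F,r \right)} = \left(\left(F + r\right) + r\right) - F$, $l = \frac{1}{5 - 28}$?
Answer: $-17$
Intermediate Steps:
$l = - \frac{1}{23}$ ($l = \frac{1}{-23} = - \frac{1}{23} \approx -0.043478$)
$g{\left(F,r \right)} = 2 r$ ($g{\left(F,r \right)} = \left(F + 2 r\right) - F = 2 r$)
$P{\left(D,K \right)} = 8$
$\frac{g{\left(-799,-68 \right)}}{P{\left(\left(-3\right) \left(-4\right) \left(-4\right),-908 \right)}} = \frac{2 \left(-68\right)}{8} = \left(-136\right) \frac{1}{8} = -17$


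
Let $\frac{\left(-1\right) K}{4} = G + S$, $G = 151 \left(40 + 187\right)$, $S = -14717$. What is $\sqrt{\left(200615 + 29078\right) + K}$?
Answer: $\sqrt{151453} \approx 389.17$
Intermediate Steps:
$G = 34277$ ($G = 151 \cdot 227 = 34277$)
$K = -78240$ ($K = - 4 \left(34277 - 14717\right) = \left(-4\right) 19560 = -78240$)
$\sqrt{\left(200615 + 29078\right) + K} = \sqrt{\left(200615 + 29078\right) - 78240} = \sqrt{229693 - 78240} = \sqrt{151453}$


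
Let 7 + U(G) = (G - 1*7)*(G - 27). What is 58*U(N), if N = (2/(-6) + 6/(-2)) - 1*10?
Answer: 424444/9 ≈ 47160.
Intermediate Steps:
N = -40/3 (N = (2*(-⅙) + 6*(-½)) - 10 = (-⅓ - 3) - 10 = -10/3 - 10 = -40/3 ≈ -13.333)
U(G) = -7 + (-27 + G)*(-7 + G) (U(G) = -7 + (G - 1*7)*(G - 27) = -7 + (G - 7)*(-27 + G) = -7 + (-7 + G)*(-27 + G) = -7 + (-27 + G)*(-7 + G))
58*U(N) = 58*(182 + (-40/3)² - 34*(-40/3)) = 58*(182 + 1600/9 + 1360/3) = 58*(7318/9) = 424444/9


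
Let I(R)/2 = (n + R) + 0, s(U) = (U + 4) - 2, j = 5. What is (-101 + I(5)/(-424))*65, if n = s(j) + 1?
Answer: -1392625/212 ≈ -6569.0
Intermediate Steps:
s(U) = 2 + U (s(U) = (4 + U) - 2 = 2 + U)
n = 8 (n = (2 + 5) + 1 = 7 + 1 = 8)
I(R) = 16 + 2*R (I(R) = 2*((8 + R) + 0) = 2*(8 + R) = 16 + 2*R)
(-101 + I(5)/(-424))*65 = (-101 + (16 + 2*5)/(-424))*65 = (-101 + (16 + 10)*(-1/424))*65 = (-101 + 26*(-1/424))*65 = (-101 - 13/212)*65 = -21425/212*65 = -1392625/212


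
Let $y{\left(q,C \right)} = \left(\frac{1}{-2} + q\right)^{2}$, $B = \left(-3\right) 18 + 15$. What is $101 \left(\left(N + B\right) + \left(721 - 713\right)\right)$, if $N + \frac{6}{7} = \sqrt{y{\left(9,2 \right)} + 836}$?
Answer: $- \frac{22523}{7} + \frac{101 \sqrt{3633}}{2} \approx -173.72$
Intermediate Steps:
$B = -39$ ($B = -54 + 15 = -39$)
$y{\left(q,C \right)} = \left(- \frac{1}{2} + q\right)^{2}$
$N = - \frac{6}{7} + \frac{\sqrt{3633}}{2}$ ($N = - \frac{6}{7} + \sqrt{\frac{\left(-1 + 2 \cdot 9\right)^{2}}{4} + 836} = - \frac{6}{7} + \sqrt{\frac{\left(-1 + 18\right)^{2}}{4} + 836} = - \frac{6}{7} + \sqrt{\frac{17^{2}}{4} + 836} = - \frac{6}{7} + \sqrt{\frac{1}{4} \cdot 289 + 836} = - \frac{6}{7} + \sqrt{\frac{289}{4} + 836} = - \frac{6}{7} + \sqrt{\frac{3633}{4}} = - \frac{6}{7} + \frac{\sqrt{3633}}{2} \approx 29.28$)
$101 \left(\left(N + B\right) + \left(721 - 713\right)\right) = 101 \left(\left(\left(- \frac{6}{7} + \frac{\sqrt{3633}}{2}\right) - 39\right) + \left(721 - 713\right)\right) = 101 \left(\left(- \frac{279}{7} + \frac{\sqrt{3633}}{2}\right) + 8\right) = 101 \left(- \frac{223}{7} + \frac{\sqrt{3633}}{2}\right) = - \frac{22523}{7} + \frac{101 \sqrt{3633}}{2}$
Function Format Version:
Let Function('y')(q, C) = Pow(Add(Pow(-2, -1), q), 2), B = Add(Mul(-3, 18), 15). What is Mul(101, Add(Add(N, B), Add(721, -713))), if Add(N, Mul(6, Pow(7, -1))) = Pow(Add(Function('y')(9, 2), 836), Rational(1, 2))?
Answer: Add(Rational(-22523, 7), Mul(Rational(101, 2), Pow(3633, Rational(1, 2)))) ≈ -173.72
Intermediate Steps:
B = -39 (B = Add(-54, 15) = -39)
Function('y')(q, C) = Pow(Add(Rational(-1, 2), q), 2)
N = Add(Rational(-6, 7), Mul(Rational(1, 2), Pow(3633, Rational(1, 2)))) (N = Add(Rational(-6, 7), Pow(Add(Mul(Rational(1, 4), Pow(Add(-1, Mul(2, 9)), 2)), 836), Rational(1, 2))) = Add(Rational(-6, 7), Pow(Add(Mul(Rational(1, 4), Pow(Add(-1, 18), 2)), 836), Rational(1, 2))) = Add(Rational(-6, 7), Pow(Add(Mul(Rational(1, 4), Pow(17, 2)), 836), Rational(1, 2))) = Add(Rational(-6, 7), Pow(Add(Mul(Rational(1, 4), 289), 836), Rational(1, 2))) = Add(Rational(-6, 7), Pow(Add(Rational(289, 4), 836), Rational(1, 2))) = Add(Rational(-6, 7), Pow(Rational(3633, 4), Rational(1, 2))) = Add(Rational(-6, 7), Mul(Rational(1, 2), Pow(3633, Rational(1, 2)))) ≈ 29.280)
Mul(101, Add(Add(N, B), Add(721, -713))) = Mul(101, Add(Add(Add(Rational(-6, 7), Mul(Rational(1, 2), Pow(3633, Rational(1, 2)))), -39), Add(721, -713))) = Mul(101, Add(Add(Rational(-279, 7), Mul(Rational(1, 2), Pow(3633, Rational(1, 2)))), 8)) = Mul(101, Add(Rational(-223, 7), Mul(Rational(1, 2), Pow(3633, Rational(1, 2))))) = Add(Rational(-22523, 7), Mul(Rational(101, 2), Pow(3633, Rational(1, 2))))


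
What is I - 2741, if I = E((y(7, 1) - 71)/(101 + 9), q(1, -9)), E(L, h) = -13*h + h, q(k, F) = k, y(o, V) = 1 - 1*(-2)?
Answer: -2753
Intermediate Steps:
y(o, V) = 3 (y(o, V) = 1 + 2 = 3)
E(L, h) = -12*h
I = -12 (I = -12*1 = -12)
I - 2741 = -12 - 2741 = -2753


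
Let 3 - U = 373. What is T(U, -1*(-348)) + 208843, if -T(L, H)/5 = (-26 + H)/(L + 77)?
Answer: 61192609/293 ≈ 2.0885e+5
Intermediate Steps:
U = -370 (U = 3 - 1*373 = 3 - 373 = -370)
T(L, H) = -5*(-26 + H)/(77 + L) (T(L, H) = -5*(-26 + H)/(L + 77) = -5*(-26 + H)/(77 + L))
T(U, -1*(-348)) + 208843 = 5*(26 - (-1)*(-348))/(77 - 370) + 208843 = 5*(26 - 1*348)/(-293) + 208843 = 5*(-1/293)*(26 - 348) + 208843 = 5*(-1/293)*(-322) + 208843 = 1610/293 + 208843 = 61192609/293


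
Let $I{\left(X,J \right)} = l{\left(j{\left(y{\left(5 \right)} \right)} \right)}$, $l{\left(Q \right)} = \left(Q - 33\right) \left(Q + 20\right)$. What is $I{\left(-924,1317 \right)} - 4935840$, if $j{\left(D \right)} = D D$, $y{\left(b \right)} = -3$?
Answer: $-4936536$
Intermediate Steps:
$j{\left(D \right)} = D^{2}$
$l{\left(Q \right)} = \left(-33 + Q\right) \left(20 + Q\right)$
$I{\left(X,J \right)} = -696$ ($I{\left(X,J \right)} = -660 + \left(\left(-3\right)^{2}\right)^{2} - 13 \left(-3\right)^{2} = -660 + 9^{2} - 117 = -660 + 81 - 117 = -696$)
$I{\left(-924,1317 \right)} - 4935840 = -696 - 4935840 = -4936536$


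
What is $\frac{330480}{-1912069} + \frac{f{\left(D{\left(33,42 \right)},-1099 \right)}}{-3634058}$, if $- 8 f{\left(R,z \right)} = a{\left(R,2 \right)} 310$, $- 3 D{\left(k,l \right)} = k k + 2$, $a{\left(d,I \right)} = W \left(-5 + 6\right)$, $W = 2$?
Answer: $- \frac{2401670604985}{13897139292004} \approx -0.17282$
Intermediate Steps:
$a{\left(d,I \right)} = 2$ ($a{\left(d,I \right)} = 2 \left(-5 + 6\right) = 2 \cdot 1 = 2$)
$D{\left(k,l \right)} = - \frac{2}{3} - \frac{k^{2}}{3}$ ($D{\left(k,l \right)} = - \frac{k k + 2}{3} = - \frac{k^{2} + 2}{3} = - \frac{2 + k^{2}}{3} = - \frac{2}{3} - \frac{k^{2}}{3}$)
$f{\left(R,z \right)} = - \frac{155}{2}$ ($f{\left(R,z \right)} = - \frac{2 \cdot 310}{8} = \left(- \frac{1}{8}\right) 620 = - \frac{155}{2}$)
$\frac{330480}{-1912069} + \frac{f{\left(D{\left(33,42 \right)},-1099 \right)}}{-3634058} = \frac{330480}{-1912069} - \frac{155}{2 \left(-3634058\right)} = 330480 \left(- \frac{1}{1912069}\right) - - \frac{155}{7268116} = - \frac{330480}{1912069} + \frac{155}{7268116} = - \frac{2401670604985}{13897139292004}$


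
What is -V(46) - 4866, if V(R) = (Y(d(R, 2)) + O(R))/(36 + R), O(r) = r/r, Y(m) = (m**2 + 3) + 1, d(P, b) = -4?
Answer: -399033/82 ≈ -4866.3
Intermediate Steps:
Y(m) = 4 + m**2 (Y(m) = (3 + m**2) + 1 = 4 + m**2)
O(r) = 1
V(R) = 21/(36 + R) (V(R) = ((4 + (-4)**2) + 1)/(36 + R) = ((4 + 16) + 1)/(36 + R) = (20 + 1)/(36 + R) = 21/(36 + R))
-V(46) - 4866 = -21/(36 + 46) - 4866 = -21/82 - 4866 = -399033/82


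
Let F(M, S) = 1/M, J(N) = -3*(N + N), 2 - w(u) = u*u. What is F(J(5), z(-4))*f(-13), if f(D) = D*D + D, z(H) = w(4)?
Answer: -26/5 ≈ -5.2000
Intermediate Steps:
w(u) = 2 - u² (w(u) = 2 - u*u = 2 - u²)
z(H) = -14 (z(H) = 2 - 1*4² = 2 - 1*16 = 2 - 16 = -14)
J(N) = -6*N
f(D) = D + D² (f(D) = D² + D = D + D²)
F(J(5), z(-4))*f(-13) = (-13*(1 - 13))/((-6*5)) = (-13*(-12))/(-30) = -1/30*156 = -26/5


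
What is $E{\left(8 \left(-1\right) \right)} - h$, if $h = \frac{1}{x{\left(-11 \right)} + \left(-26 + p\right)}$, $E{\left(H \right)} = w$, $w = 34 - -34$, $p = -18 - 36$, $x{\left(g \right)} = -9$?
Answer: $\frac{6053}{89} \approx 68.011$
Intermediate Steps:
$p = -54$ ($p = -18 - 36 = -54$)
$w = 68$ ($w = 34 + 34 = 68$)
$E{\left(H \right)} = 68$
$h = - \frac{1}{89}$ ($h = \frac{1}{-9 - 80} = \frac{1}{-89} = - \frac{1}{89} \approx -0.011236$)
$E{\left(8 \left(-1\right) \right)} - h = 68 - - \frac{1}{89} = 68 + \frac{1}{89} = \frac{6053}{89}$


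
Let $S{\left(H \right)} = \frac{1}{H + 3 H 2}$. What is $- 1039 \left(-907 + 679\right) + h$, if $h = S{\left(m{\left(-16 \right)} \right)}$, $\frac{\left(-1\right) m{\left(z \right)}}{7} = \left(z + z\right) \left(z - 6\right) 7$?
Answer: $\frac{57202785023}{241472} \approx 2.3689 \cdot 10^{5}$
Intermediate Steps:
$m{\left(z \right)} = - 98 z \left(-6 + z\right)$ ($m{\left(z \right)} = - 7 \left(z + z\right) \left(z - 6\right) 7 = - 7 \cdot 2 z \left(-6 + z\right) 7 = - 7 \cdot 14 z \left(-6 + z\right) = - 98 z \left(-6 + z\right)$)
$S{\left(H \right)} = \frac{1}{7 H}$ ($S{\left(H \right)} = \frac{1}{H + 6 H} = \frac{1}{7 H}$)
$h = - \frac{1}{241472}$ ($h = \frac{1}{7 \cdot 98 \left(-16\right) \left(6 - -16\right)} = \frac{1}{7 \cdot 98 \left(-16\right) \left(6 + 16\right)} = \frac{1}{7 \cdot 98 \left(-16\right) 22} = \frac{1}{7 \left(-34496\right)} = \frac{1}{7} \left(- \frac{1}{34496}\right) = - \frac{1}{241472} \approx -4.1413 \cdot 10^{-6}$)
$- 1039 \left(-907 + 679\right) + h = - 1039 \left(-907 + 679\right) - \frac{1}{241472} = \left(-1039\right) \left(-228\right) - \frac{1}{241472} = 236892 - \frac{1}{241472} = \frac{57202785023}{241472}$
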